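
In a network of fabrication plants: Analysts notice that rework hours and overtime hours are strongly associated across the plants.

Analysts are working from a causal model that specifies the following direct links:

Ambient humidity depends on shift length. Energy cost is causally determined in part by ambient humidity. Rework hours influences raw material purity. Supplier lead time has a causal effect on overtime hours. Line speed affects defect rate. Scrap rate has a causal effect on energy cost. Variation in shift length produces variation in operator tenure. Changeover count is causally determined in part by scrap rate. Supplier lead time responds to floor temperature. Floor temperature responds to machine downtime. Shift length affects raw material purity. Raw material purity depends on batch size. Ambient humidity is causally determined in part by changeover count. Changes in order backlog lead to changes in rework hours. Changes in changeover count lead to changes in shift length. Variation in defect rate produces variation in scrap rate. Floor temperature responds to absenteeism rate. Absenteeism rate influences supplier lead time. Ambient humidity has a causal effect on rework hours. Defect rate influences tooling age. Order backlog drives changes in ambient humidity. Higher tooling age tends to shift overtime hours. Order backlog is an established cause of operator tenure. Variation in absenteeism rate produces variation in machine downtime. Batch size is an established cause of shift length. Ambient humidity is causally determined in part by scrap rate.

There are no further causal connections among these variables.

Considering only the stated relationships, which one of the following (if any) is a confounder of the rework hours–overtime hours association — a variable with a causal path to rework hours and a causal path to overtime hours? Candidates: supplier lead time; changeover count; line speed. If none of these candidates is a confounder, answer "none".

Line speed causes rework hours (line speed → defect rate → scrap rate → ambient humidity → rework hours) and also causes overtime hours (line speed → defect rate → tooling age → overtime hours); it is a common cause of both.
Each of the other candidates lacks a causal path to at least one of rework hours and overtime hours, so they do not confound the relationship.

line speed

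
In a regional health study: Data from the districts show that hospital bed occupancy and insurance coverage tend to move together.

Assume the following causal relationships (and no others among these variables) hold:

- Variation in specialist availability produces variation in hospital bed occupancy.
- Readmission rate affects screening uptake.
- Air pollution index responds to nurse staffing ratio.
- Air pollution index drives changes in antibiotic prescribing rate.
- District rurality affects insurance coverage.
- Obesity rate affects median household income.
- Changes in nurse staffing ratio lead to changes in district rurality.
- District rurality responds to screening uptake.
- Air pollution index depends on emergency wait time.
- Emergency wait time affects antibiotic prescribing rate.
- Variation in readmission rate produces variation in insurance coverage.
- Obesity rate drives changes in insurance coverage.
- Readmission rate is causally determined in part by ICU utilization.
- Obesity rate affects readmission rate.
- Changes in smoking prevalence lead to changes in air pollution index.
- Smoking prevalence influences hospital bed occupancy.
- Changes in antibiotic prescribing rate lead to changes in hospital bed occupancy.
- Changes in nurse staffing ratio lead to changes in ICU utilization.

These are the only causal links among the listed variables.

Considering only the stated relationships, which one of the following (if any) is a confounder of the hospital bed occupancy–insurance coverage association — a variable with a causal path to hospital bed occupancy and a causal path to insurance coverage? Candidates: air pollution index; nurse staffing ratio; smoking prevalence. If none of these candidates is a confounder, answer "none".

nurse staffing ratio

Nurse staffing ratio causes hospital bed occupancy (nurse staffing ratio → air pollution index → antibiotic prescribing rate → hospital bed occupancy) and also causes insurance coverage (nurse staffing ratio → district rurality → insurance coverage); it is a common cause of both.
Each of the other candidates lacks a causal path to at least one of hospital bed occupancy and insurance coverage, so they do not confound the relationship.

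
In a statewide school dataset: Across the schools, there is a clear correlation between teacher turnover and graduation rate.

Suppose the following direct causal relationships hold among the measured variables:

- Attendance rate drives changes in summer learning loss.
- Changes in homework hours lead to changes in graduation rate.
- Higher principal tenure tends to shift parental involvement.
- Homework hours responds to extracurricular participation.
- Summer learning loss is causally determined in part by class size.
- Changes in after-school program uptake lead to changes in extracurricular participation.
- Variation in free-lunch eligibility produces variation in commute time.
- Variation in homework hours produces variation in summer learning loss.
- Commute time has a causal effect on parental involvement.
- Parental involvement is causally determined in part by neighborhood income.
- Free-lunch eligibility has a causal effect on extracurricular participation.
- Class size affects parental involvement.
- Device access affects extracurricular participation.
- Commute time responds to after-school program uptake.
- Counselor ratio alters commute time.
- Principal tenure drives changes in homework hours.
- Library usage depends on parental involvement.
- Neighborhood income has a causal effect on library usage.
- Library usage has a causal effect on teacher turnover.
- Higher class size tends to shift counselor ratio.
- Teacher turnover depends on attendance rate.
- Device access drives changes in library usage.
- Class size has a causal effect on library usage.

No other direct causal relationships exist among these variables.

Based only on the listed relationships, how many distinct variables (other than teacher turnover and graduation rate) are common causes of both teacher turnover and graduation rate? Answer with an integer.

The common causes are: after-school program uptake (to teacher turnover via after-school program uptake → commute time → parental involvement → library usage → teacher turnover; to graduation rate via after-school program uptake → extracurricular participation → homework hours → graduation rate); device access (to teacher turnover via device access → library usage → teacher turnover; to graduation rate via device access → extracurricular participation → homework hours → graduation rate); free-lunch eligibility (to teacher turnover via free-lunch eligibility → commute time → parental involvement → library usage → teacher turnover; to graduation rate via free-lunch eligibility → extracurricular participation → homework hours → graduation rate); principal tenure (to teacher turnover via principal tenure → parental involvement → library usage → teacher turnover; to graduation rate via principal tenure → homework hours → graduation rate).
Every other variable lacks a causal path to at least one of teacher turnover and graduation rate.

4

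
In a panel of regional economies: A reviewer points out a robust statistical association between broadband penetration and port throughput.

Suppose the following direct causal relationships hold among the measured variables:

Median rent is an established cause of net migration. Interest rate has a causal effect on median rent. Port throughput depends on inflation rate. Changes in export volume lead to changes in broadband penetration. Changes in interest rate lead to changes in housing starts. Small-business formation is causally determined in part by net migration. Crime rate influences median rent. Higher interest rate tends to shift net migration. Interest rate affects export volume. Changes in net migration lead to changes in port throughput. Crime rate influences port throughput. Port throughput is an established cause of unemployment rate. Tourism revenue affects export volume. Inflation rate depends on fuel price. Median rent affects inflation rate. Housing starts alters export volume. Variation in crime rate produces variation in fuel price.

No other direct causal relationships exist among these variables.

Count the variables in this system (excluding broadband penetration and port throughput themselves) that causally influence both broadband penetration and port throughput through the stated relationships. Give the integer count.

1

The common causes are: interest rate (to broadband penetration via interest rate → export volume → broadband penetration; to port throughput via interest rate → net migration → port throughput).
Every other variable lacks a causal path to at least one of broadband penetration and port throughput.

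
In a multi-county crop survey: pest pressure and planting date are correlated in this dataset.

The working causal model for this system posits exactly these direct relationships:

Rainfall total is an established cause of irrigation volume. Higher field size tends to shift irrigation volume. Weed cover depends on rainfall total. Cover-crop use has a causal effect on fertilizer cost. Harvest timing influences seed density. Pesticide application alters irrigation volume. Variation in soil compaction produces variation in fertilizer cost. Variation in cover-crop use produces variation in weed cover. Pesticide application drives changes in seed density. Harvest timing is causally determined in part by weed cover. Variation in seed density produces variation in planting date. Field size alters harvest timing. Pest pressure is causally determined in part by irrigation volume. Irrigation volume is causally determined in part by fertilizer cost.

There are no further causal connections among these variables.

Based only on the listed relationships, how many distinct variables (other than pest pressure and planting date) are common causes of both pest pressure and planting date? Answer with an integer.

The common causes are: cover-crop use (to pest pressure via cover-crop use → fertilizer cost → irrigation volume → pest pressure; to planting date via cover-crop use → weed cover → harvest timing → seed density → planting date); field size (to pest pressure via field size → irrigation volume → pest pressure; to planting date via field size → harvest timing → seed density → planting date); pesticide application (to pest pressure via pesticide application → irrigation volume → pest pressure; to planting date via pesticide application → seed density → planting date); rainfall total (to pest pressure via rainfall total → irrigation volume → pest pressure; to planting date via rainfall total → weed cover → harvest timing → seed density → planting date).
Every other variable lacks a causal path to at least one of pest pressure and planting date.

4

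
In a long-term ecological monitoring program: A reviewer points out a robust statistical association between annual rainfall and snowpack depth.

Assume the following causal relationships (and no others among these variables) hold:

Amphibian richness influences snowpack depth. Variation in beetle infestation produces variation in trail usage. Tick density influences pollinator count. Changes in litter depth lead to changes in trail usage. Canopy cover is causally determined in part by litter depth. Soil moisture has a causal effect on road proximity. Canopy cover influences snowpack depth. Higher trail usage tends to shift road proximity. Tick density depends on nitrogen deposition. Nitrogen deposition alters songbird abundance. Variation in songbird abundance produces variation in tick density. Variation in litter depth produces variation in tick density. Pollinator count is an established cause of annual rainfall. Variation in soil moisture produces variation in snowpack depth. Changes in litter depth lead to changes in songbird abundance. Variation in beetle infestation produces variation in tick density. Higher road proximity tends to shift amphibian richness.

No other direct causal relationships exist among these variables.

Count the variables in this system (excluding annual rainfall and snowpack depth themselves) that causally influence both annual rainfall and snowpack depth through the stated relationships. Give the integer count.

The common causes are: beetle infestation (to annual rainfall via beetle infestation → tick density → pollinator count → annual rainfall; to snowpack depth via beetle infestation → trail usage → road proximity → amphibian richness → snowpack depth); litter depth (to annual rainfall via litter depth → tick density → pollinator count → annual rainfall; to snowpack depth via litter depth → canopy cover → snowpack depth).
Every other variable lacks a causal path to at least one of annual rainfall and snowpack depth.

2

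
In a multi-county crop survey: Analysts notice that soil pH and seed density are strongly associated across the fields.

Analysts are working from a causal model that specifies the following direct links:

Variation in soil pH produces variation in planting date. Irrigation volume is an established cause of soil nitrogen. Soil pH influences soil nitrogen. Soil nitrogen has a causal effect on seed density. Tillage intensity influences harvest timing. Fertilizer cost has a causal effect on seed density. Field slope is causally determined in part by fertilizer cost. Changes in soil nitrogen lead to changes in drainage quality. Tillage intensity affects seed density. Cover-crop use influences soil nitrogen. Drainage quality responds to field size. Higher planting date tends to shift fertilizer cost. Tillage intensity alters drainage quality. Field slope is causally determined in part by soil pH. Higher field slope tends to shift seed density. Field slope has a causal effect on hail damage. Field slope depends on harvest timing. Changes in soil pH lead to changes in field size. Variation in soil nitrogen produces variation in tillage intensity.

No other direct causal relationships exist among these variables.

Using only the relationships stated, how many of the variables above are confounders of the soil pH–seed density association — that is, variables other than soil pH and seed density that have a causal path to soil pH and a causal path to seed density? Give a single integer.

No listed variable has a causal path to both soil pH and seed density, so there are no common causes.

0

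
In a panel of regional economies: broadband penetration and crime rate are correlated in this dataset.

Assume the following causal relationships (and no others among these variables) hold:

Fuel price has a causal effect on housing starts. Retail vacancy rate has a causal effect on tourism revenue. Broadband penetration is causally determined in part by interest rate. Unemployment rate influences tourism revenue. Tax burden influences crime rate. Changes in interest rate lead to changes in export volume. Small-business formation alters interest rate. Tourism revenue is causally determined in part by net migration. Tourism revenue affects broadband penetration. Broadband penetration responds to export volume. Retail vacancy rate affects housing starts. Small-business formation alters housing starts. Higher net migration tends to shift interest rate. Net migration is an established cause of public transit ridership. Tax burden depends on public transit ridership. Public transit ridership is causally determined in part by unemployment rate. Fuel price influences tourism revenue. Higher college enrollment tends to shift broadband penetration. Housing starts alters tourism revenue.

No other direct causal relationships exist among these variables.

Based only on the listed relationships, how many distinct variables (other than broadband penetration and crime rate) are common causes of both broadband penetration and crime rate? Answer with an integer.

The common causes are: net migration (to broadband penetration via net migration → interest rate → broadband penetration; to crime rate via net migration → public transit ridership → tax burden → crime rate); unemployment rate (to broadband penetration via unemployment rate → tourism revenue → broadband penetration; to crime rate via unemployment rate → public transit ridership → tax burden → crime rate).
Every other variable lacks a causal path to at least one of broadband penetration and crime rate.

2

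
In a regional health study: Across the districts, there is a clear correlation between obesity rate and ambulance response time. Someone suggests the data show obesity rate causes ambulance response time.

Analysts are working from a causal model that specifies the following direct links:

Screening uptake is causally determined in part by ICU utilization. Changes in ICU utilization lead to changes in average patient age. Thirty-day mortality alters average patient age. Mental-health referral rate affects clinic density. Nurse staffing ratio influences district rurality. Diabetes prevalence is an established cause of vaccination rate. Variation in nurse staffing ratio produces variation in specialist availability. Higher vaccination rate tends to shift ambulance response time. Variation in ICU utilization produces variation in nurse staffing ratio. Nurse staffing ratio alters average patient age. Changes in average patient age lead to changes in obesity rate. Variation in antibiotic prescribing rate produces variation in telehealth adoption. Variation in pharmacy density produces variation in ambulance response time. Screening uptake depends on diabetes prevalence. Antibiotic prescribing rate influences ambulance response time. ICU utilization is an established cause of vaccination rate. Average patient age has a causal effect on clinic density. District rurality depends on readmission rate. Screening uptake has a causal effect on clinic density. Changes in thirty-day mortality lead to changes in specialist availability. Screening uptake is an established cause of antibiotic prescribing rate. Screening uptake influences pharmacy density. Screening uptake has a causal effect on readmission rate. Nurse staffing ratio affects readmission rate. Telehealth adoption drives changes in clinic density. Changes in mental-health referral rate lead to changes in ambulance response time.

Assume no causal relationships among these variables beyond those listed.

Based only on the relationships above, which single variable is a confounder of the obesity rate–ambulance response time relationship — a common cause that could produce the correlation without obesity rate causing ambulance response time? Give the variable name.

ICU utilization

ICU utilization has a causal path to obesity rate (ICU utilization → average patient age → obesity rate) and a separate causal path to ambulance response time (ICU utilization → vaccination rate → ambulance response time), so it is a common cause of both.
No stated relationship gives obesity rate a causal route to ambulance response time, so the correlation is explained by the shared upstream cause rather than a direct effect.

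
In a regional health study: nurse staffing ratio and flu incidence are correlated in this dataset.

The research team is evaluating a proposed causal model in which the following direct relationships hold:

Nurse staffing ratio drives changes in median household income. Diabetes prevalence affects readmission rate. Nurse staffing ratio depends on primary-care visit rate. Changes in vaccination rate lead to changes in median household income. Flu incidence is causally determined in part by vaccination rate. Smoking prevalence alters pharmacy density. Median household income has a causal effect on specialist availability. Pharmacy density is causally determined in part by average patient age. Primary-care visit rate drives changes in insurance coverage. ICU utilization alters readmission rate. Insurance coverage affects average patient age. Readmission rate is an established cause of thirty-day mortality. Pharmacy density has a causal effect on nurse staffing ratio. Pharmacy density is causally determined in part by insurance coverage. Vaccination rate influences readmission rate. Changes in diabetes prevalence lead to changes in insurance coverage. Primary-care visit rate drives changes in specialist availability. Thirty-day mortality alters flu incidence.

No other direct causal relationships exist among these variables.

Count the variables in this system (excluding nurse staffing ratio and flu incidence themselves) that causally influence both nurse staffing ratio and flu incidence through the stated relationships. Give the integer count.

1

The common causes are: diabetes prevalence (to nurse staffing ratio via diabetes prevalence → insurance coverage → pharmacy density → nurse staffing ratio; to flu incidence via diabetes prevalence → readmission rate → thirty-day mortality → flu incidence).
Every other variable lacks a causal path to at least one of nurse staffing ratio and flu incidence.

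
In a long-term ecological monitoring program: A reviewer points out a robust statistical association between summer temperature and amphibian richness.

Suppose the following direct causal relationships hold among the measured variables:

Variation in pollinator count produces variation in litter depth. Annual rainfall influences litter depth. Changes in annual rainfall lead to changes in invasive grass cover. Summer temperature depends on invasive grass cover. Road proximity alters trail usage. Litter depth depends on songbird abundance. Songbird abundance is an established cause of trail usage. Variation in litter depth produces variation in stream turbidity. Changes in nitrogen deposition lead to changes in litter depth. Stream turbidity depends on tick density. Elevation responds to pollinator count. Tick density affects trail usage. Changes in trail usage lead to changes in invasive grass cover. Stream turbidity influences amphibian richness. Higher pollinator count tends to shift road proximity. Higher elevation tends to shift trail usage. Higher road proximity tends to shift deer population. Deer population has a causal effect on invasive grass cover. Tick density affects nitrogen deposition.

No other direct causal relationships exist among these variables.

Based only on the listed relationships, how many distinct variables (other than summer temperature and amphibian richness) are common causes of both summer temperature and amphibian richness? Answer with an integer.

4

The common causes are: annual rainfall (to summer temperature via annual rainfall → invasive grass cover → summer temperature; to amphibian richness via annual rainfall → litter depth → stream turbidity → amphibian richness); pollinator count (to summer temperature via pollinator count → elevation → trail usage → invasive grass cover → summer temperature; to amphibian richness via pollinator count → litter depth → stream turbidity → amphibian richness); songbird abundance (to summer temperature via songbird abundance → trail usage → invasive grass cover → summer temperature; to amphibian richness via songbird abundance → litter depth → stream turbidity → amphibian richness); tick density (to summer temperature via tick density → trail usage → invasive grass cover → summer temperature; to amphibian richness via tick density → stream turbidity → amphibian richness).
Every other variable lacks a causal path to at least one of summer temperature and amphibian richness.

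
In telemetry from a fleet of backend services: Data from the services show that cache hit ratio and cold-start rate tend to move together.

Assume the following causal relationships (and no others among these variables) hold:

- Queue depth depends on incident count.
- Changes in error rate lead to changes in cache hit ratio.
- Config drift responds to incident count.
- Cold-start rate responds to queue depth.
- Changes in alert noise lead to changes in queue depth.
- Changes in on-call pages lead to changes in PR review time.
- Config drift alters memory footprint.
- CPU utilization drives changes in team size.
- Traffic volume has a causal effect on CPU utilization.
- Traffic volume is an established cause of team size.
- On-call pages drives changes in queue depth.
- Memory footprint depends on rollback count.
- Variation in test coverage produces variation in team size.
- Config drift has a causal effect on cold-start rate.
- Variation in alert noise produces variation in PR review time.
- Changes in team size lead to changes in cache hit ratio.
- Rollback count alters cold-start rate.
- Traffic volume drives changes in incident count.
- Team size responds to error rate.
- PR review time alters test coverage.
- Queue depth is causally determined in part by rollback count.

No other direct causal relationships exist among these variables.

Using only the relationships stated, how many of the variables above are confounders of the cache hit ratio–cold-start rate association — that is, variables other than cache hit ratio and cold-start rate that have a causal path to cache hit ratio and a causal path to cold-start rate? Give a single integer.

The common causes are: alert noise (to cache hit ratio via alert noise → PR review time → test coverage → team size → cache hit ratio; to cold-start rate via alert noise → queue depth → cold-start rate); on-call pages (to cache hit ratio via on-call pages → PR review time → test coverage → team size → cache hit ratio; to cold-start rate via on-call pages → queue depth → cold-start rate); traffic volume (to cache hit ratio via traffic volume → team size → cache hit ratio; to cold-start rate via traffic volume → incident count → config drift → cold-start rate).
Every other variable lacks a causal path to at least one of cache hit ratio and cold-start rate.

3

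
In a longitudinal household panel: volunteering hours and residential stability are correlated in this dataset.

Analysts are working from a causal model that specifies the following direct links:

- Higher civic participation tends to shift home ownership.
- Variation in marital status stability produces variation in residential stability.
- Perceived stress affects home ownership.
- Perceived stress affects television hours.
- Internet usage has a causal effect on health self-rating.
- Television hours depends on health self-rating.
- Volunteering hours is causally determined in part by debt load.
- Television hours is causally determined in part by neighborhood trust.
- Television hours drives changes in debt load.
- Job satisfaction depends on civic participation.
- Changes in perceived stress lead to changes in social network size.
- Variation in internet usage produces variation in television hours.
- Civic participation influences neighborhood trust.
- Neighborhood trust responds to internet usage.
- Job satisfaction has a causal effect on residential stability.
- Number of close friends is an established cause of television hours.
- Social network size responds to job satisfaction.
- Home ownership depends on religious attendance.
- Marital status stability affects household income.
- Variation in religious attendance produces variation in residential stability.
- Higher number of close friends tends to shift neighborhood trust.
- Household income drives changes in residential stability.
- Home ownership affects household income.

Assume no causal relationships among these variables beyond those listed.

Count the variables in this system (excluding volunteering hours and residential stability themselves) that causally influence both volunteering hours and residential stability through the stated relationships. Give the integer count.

The common causes are: civic participation (to volunteering hours via civic participation → neighborhood trust → television hours → debt load → volunteering hours; to residential stability via civic participation → job satisfaction → residential stability); perceived stress (to volunteering hours via perceived stress → television hours → debt load → volunteering hours; to residential stability via perceived stress → home ownership → household income → residential stability).
Every other variable lacks a causal path to at least one of volunteering hours and residential stability.

2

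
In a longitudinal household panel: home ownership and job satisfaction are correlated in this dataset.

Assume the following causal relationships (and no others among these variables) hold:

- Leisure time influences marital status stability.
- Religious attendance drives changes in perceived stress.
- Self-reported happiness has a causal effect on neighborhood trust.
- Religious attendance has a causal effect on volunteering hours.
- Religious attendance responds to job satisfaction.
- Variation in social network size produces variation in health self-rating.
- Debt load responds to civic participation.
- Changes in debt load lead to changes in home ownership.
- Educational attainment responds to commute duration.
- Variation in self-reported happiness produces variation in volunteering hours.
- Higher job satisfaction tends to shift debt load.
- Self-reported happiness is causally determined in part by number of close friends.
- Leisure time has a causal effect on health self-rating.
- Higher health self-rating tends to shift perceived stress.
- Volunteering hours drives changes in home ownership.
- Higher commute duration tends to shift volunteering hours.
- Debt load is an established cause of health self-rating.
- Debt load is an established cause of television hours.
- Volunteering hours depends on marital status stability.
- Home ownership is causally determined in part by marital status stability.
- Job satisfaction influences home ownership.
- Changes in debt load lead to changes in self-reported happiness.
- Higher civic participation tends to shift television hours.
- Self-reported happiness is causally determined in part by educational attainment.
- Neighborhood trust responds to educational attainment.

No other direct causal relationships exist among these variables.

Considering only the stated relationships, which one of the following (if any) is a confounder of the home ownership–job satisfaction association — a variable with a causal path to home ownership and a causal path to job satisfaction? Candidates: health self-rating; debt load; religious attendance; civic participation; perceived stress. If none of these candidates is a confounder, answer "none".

None of the listed candidates has causal paths to both home ownership and job satisfaction in the stated relationships, so none is a common cause.

none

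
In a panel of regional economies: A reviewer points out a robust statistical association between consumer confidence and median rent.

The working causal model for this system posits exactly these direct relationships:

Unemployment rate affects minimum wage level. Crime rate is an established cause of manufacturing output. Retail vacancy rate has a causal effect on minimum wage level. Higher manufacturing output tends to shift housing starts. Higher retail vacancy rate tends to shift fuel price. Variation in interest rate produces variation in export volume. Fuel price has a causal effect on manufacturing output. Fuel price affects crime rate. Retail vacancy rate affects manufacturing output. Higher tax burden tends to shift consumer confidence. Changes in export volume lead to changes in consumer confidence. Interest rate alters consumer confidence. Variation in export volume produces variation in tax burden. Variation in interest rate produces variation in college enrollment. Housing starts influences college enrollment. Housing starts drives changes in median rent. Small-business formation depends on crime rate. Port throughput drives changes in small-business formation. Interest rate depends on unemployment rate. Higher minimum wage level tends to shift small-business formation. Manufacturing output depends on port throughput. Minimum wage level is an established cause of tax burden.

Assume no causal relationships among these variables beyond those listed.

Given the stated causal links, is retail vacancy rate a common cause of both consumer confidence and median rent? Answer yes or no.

yes

Retail vacancy rate has a causal path to consumer confidence (retail vacancy rate → minimum wage level → tax burden → consumer confidence) and to median rent (retail vacancy rate → manufacturing output → housing starts → median rent), so it is a common cause of both — a confounder.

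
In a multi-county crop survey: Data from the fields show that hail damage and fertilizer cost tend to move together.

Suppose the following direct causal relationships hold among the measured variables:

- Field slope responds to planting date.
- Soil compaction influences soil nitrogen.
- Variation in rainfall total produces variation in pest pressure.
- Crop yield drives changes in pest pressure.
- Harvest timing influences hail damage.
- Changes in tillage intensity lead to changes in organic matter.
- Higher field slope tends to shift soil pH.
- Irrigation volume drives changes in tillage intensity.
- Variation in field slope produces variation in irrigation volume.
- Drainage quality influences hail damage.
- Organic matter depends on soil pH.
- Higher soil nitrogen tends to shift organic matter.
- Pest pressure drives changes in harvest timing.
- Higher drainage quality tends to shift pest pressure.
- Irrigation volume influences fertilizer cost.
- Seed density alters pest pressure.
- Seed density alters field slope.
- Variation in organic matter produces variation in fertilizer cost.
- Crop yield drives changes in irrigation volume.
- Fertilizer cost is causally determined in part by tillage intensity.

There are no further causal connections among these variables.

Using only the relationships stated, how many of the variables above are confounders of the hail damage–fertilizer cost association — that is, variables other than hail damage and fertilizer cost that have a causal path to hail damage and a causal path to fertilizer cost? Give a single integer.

2

The common causes are: crop yield (to hail damage via crop yield → pest pressure → harvest timing → hail damage; to fertilizer cost via crop yield → irrigation volume → fertilizer cost); seed density (to hail damage via seed density → pest pressure → harvest timing → hail damage; to fertilizer cost via seed density → field slope → irrigation volume → fertilizer cost).
Every other variable lacks a causal path to at least one of hail damage and fertilizer cost.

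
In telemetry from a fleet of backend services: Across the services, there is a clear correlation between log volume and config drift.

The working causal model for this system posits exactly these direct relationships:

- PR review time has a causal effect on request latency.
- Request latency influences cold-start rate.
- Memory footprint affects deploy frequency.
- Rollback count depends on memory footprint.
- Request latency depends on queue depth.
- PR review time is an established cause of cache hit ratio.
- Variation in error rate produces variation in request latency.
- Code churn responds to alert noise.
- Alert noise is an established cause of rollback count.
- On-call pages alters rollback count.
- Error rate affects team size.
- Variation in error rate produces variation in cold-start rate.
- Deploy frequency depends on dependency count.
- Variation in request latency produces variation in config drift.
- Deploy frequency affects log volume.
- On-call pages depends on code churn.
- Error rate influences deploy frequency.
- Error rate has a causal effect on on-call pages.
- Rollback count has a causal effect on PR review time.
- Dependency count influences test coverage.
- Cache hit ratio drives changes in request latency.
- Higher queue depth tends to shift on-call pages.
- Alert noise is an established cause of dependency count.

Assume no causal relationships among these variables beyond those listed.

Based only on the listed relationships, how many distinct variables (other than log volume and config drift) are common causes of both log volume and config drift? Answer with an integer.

3

The common causes are: alert noise (to log volume via alert noise → dependency count → deploy frequency → log volume; to config drift via alert noise → rollback count → PR review time → request latency → config drift); error rate (to log volume via error rate → deploy frequency → log volume; to config drift via error rate → request latency → config drift); memory footprint (to log volume via memory footprint → deploy frequency → log volume; to config drift via memory footprint → rollback count → PR review time → request latency → config drift).
Every other variable lacks a causal path to at least one of log volume and config drift.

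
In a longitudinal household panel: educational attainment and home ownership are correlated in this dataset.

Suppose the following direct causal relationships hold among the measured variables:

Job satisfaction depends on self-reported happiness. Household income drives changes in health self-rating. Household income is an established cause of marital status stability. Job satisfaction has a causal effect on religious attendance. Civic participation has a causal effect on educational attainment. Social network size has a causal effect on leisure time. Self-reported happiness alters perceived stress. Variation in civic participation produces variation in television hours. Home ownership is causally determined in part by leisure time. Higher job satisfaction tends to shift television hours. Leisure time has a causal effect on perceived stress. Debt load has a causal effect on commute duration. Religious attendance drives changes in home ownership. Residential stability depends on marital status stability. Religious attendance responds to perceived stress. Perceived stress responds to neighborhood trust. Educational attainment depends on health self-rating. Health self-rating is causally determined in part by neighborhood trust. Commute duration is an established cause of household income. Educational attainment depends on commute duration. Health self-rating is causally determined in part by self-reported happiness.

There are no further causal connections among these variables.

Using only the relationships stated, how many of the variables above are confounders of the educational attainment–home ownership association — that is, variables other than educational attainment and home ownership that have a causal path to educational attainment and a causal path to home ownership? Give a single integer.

2

The common causes are: neighborhood trust (to educational attainment via neighborhood trust → health self-rating → educational attainment; to home ownership via neighborhood trust → perceived stress → religious attendance → home ownership); self-reported happiness (to educational attainment via self-reported happiness → health self-rating → educational attainment; to home ownership via self-reported happiness → perceived stress → religious attendance → home ownership).
Every other variable lacks a causal path to at least one of educational attainment and home ownership.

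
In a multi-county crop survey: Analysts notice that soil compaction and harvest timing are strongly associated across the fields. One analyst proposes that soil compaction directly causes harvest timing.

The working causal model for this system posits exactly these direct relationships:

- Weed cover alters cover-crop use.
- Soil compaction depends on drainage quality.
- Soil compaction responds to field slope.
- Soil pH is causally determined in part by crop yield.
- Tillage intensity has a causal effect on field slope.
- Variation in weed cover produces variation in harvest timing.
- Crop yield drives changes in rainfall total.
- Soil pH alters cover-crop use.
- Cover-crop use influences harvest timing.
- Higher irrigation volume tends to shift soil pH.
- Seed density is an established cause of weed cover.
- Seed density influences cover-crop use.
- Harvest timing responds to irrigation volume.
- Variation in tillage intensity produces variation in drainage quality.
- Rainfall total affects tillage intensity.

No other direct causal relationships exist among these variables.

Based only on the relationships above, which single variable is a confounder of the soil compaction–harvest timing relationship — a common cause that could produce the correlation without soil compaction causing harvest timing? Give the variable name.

crop yield

Crop yield has a causal path to soil compaction (crop yield → rainfall total → tillage intensity → field slope → soil compaction) and a separate causal path to harvest timing (crop yield → soil pH → cover-crop use → harvest timing), so it is a common cause of both.
No stated relationship gives soil compaction a causal route to harvest timing, so the correlation is explained by the shared upstream cause rather than a direct effect.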